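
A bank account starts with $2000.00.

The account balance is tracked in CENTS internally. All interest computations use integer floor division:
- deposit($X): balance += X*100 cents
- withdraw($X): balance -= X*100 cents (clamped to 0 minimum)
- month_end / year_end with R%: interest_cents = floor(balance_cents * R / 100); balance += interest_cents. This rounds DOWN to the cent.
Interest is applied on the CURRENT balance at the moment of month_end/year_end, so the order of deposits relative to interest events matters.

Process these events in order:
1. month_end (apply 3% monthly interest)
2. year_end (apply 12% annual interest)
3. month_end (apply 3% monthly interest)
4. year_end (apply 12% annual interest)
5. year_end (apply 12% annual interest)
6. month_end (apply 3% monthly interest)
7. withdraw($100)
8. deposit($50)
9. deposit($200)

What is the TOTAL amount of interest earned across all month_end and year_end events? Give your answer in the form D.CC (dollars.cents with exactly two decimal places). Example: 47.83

Answer: 1070.37

Derivation:
After 1 (month_end (apply 3% monthly interest)): balance=$2060.00 total_interest=$60.00
After 2 (year_end (apply 12% annual interest)): balance=$2307.20 total_interest=$307.20
After 3 (month_end (apply 3% monthly interest)): balance=$2376.41 total_interest=$376.41
After 4 (year_end (apply 12% annual interest)): balance=$2661.57 total_interest=$661.57
After 5 (year_end (apply 12% annual interest)): balance=$2980.95 total_interest=$980.95
After 6 (month_end (apply 3% monthly interest)): balance=$3070.37 total_interest=$1070.37
After 7 (withdraw($100)): balance=$2970.37 total_interest=$1070.37
After 8 (deposit($50)): balance=$3020.37 total_interest=$1070.37
After 9 (deposit($200)): balance=$3220.37 total_interest=$1070.37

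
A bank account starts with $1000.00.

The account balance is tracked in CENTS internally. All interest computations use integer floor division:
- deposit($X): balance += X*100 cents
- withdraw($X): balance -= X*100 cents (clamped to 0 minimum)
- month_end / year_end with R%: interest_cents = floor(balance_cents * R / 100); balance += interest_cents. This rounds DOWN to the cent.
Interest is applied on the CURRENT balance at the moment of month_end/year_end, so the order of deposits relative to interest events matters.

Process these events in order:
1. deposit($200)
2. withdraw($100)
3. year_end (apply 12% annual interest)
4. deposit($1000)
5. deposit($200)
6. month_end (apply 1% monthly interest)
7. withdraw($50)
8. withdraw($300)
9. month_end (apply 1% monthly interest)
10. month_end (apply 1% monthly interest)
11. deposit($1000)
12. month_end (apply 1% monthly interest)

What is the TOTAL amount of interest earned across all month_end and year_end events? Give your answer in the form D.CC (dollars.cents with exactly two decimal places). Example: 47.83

After 1 (deposit($200)): balance=$1200.00 total_interest=$0.00
After 2 (withdraw($100)): balance=$1100.00 total_interest=$0.00
After 3 (year_end (apply 12% annual interest)): balance=$1232.00 total_interest=$132.00
After 4 (deposit($1000)): balance=$2232.00 total_interest=$132.00
After 5 (deposit($200)): balance=$2432.00 total_interest=$132.00
After 6 (month_end (apply 1% monthly interest)): balance=$2456.32 total_interest=$156.32
After 7 (withdraw($50)): balance=$2406.32 total_interest=$156.32
After 8 (withdraw($300)): balance=$2106.32 total_interest=$156.32
After 9 (month_end (apply 1% monthly interest)): balance=$2127.38 total_interest=$177.38
After 10 (month_end (apply 1% monthly interest)): balance=$2148.65 total_interest=$198.65
After 11 (deposit($1000)): balance=$3148.65 total_interest=$198.65
After 12 (month_end (apply 1% monthly interest)): balance=$3180.13 total_interest=$230.13

Answer: 230.13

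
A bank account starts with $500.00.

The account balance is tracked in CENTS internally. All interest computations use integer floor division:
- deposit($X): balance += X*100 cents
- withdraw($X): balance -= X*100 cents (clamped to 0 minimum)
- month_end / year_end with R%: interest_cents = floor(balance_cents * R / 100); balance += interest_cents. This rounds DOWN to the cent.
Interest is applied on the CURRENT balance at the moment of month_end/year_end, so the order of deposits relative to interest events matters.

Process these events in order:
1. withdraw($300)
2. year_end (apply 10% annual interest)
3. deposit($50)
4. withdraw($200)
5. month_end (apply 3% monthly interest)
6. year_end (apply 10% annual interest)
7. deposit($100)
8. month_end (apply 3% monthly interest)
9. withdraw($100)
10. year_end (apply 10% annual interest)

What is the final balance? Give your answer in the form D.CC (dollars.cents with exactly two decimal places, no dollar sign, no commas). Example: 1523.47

After 1 (withdraw($300)): balance=$200.00 total_interest=$0.00
After 2 (year_end (apply 10% annual interest)): balance=$220.00 total_interest=$20.00
After 3 (deposit($50)): balance=$270.00 total_interest=$20.00
After 4 (withdraw($200)): balance=$70.00 total_interest=$20.00
After 5 (month_end (apply 3% monthly interest)): balance=$72.10 total_interest=$22.10
After 6 (year_end (apply 10% annual interest)): balance=$79.31 total_interest=$29.31
After 7 (deposit($100)): balance=$179.31 total_interest=$29.31
After 8 (month_end (apply 3% monthly interest)): balance=$184.68 total_interest=$34.68
After 9 (withdraw($100)): balance=$84.68 total_interest=$34.68
After 10 (year_end (apply 10% annual interest)): balance=$93.14 total_interest=$43.14

Answer: 93.14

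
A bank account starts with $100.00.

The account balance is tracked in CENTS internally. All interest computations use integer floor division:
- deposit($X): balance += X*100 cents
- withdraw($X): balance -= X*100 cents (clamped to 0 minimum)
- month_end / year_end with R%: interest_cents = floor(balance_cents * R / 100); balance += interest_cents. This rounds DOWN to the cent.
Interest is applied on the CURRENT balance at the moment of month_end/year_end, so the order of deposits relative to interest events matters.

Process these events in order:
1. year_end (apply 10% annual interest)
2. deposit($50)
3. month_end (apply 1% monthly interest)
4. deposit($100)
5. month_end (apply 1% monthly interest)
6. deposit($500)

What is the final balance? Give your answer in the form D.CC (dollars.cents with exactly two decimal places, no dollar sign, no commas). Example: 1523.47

After 1 (year_end (apply 10% annual interest)): balance=$110.00 total_interest=$10.00
After 2 (deposit($50)): balance=$160.00 total_interest=$10.00
After 3 (month_end (apply 1% monthly interest)): balance=$161.60 total_interest=$11.60
After 4 (deposit($100)): balance=$261.60 total_interest=$11.60
After 5 (month_end (apply 1% monthly interest)): balance=$264.21 total_interest=$14.21
After 6 (deposit($500)): balance=$764.21 total_interest=$14.21

Answer: 764.21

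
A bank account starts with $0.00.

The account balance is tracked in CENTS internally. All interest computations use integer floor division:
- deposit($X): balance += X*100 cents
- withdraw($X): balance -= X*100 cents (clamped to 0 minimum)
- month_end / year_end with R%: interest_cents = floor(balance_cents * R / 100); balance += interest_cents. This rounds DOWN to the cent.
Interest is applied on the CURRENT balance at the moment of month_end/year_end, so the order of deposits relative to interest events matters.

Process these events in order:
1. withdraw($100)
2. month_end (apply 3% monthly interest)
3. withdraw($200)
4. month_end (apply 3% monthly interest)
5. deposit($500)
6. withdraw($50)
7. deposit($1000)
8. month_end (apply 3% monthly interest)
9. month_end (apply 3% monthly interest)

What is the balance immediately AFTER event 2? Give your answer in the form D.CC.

Answer: 0.00

Derivation:
After 1 (withdraw($100)): balance=$0.00 total_interest=$0.00
After 2 (month_end (apply 3% monthly interest)): balance=$0.00 total_interest=$0.00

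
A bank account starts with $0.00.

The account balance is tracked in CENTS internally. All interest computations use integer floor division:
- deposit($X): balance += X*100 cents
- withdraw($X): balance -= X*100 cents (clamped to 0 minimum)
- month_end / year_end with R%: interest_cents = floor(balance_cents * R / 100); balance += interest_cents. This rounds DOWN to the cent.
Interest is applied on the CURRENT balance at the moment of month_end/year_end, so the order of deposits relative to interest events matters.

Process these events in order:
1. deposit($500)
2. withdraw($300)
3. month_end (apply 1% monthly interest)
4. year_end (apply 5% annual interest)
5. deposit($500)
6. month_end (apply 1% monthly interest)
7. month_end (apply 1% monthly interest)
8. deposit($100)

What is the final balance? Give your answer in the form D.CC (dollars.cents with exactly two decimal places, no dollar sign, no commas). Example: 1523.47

Answer: 826.41

Derivation:
After 1 (deposit($500)): balance=$500.00 total_interest=$0.00
After 2 (withdraw($300)): balance=$200.00 total_interest=$0.00
After 3 (month_end (apply 1% monthly interest)): balance=$202.00 total_interest=$2.00
After 4 (year_end (apply 5% annual interest)): balance=$212.10 total_interest=$12.10
After 5 (deposit($500)): balance=$712.10 total_interest=$12.10
After 6 (month_end (apply 1% monthly interest)): balance=$719.22 total_interest=$19.22
After 7 (month_end (apply 1% monthly interest)): balance=$726.41 total_interest=$26.41
After 8 (deposit($100)): balance=$826.41 total_interest=$26.41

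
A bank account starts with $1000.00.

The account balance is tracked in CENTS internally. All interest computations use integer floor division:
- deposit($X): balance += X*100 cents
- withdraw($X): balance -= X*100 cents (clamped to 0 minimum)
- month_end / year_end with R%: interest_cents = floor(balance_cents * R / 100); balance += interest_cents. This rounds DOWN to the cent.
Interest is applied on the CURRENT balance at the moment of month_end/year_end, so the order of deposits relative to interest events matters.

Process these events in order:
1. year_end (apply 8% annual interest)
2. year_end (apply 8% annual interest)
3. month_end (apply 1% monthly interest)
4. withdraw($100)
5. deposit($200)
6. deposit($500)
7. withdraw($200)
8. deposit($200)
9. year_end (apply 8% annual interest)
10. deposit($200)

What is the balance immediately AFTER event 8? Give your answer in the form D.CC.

After 1 (year_end (apply 8% annual interest)): balance=$1080.00 total_interest=$80.00
After 2 (year_end (apply 8% annual interest)): balance=$1166.40 total_interest=$166.40
After 3 (month_end (apply 1% monthly interest)): balance=$1178.06 total_interest=$178.06
After 4 (withdraw($100)): balance=$1078.06 total_interest=$178.06
After 5 (deposit($200)): balance=$1278.06 total_interest=$178.06
After 6 (deposit($500)): balance=$1778.06 total_interest=$178.06
After 7 (withdraw($200)): balance=$1578.06 total_interest=$178.06
After 8 (deposit($200)): balance=$1778.06 total_interest=$178.06

Answer: 1778.06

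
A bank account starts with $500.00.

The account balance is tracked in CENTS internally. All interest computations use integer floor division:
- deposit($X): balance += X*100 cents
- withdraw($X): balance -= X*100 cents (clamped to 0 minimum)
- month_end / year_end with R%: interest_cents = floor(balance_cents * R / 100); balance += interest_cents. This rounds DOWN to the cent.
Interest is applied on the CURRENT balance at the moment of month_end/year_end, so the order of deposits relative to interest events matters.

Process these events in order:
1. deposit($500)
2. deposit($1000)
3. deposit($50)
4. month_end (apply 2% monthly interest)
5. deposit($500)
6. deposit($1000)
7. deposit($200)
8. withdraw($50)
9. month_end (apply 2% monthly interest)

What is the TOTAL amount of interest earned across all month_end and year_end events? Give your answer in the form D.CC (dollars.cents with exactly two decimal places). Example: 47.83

Answer: 115.82

Derivation:
After 1 (deposit($500)): balance=$1000.00 total_interest=$0.00
After 2 (deposit($1000)): balance=$2000.00 total_interest=$0.00
After 3 (deposit($50)): balance=$2050.00 total_interest=$0.00
After 4 (month_end (apply 2% monthly interest)): balance=$2091.00 total_interest=$41.00
After 5 (deposit($500)): balance=$2591.00 total_interest=$41.00
After 6 (deposit($1000)): balance=$3591.00 total_interest=$41.00
After 7 (deposit($200)): balance=$3791.00 total_interest=$41.00
After 8 (withdraw($50)): balance=$3741.00 total_interest=$41.00
After 9 (month_end (apply 2% monthly interest)): balance=$3815.82 total_interest=$115.82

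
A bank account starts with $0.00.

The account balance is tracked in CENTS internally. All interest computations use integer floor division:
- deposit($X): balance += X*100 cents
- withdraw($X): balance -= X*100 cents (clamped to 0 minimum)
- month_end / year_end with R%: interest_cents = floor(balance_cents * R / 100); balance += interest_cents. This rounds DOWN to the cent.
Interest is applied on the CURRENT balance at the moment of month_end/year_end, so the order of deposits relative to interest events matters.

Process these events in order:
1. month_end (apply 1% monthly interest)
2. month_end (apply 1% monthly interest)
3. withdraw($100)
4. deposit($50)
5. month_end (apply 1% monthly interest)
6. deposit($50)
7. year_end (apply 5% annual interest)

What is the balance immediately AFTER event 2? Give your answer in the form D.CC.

Answer: 0.00

Derivation:
After 1 (month_end (apply 1% monthly interest)): balance=$0.00 total_interest=$0.00
After 2 (month_end (apply 1% monthly interest)): balance=$0.00 total_interest=$0.00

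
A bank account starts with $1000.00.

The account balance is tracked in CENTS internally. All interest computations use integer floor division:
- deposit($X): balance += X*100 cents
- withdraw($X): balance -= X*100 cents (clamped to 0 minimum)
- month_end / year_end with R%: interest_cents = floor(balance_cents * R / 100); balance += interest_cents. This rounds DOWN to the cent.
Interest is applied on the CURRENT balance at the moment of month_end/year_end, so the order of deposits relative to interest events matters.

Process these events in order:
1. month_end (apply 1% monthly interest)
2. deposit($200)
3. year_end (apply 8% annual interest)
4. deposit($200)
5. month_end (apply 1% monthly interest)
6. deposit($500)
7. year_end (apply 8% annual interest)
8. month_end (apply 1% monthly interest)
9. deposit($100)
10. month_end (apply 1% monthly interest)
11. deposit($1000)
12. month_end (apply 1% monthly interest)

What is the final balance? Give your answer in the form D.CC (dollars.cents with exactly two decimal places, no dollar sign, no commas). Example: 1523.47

Answer: 3361.76

Derivation:
After 1 (month_end (apply 1% monthly interest)): balance=$1010.00 total_interest=$10.00
After 2 (deposit($200)): balance=$1210.00 total_interest=$10.00
After 3 (year_end (apply 8% annual interest)): balance=$1306.80 total_interest=$106.80
After 4 (deposit($200)): balance=$1506.80 total_interest=$106.80
After 5 (month_end (apply 1% monthly interest)): balance=$1521.86 total_interest=$121.86
After 6 (deposit($500)): balance=$2021.86 total_interest=$121.86
After 7 (year_end (apply 8% annual interest)): balance=$2183.60 total_interest=$283.60
After 8 (month_end (apply 1% monthly interest)): balance=$2205.43 total_interest=$305.43
After 9 (deposit($100)): balance=$2305.43 total_interest=$305.43
After 10 (month_end (apply 1% monthly interest)): balance=$2328.48 total_interest=$328.48
After 11 (deposit($1000)): balance=$3328.48 total_interest=$328.48
After 12 (month_end (apply 1% monthly interest)): balance=$3361.76 total_interest=$361.76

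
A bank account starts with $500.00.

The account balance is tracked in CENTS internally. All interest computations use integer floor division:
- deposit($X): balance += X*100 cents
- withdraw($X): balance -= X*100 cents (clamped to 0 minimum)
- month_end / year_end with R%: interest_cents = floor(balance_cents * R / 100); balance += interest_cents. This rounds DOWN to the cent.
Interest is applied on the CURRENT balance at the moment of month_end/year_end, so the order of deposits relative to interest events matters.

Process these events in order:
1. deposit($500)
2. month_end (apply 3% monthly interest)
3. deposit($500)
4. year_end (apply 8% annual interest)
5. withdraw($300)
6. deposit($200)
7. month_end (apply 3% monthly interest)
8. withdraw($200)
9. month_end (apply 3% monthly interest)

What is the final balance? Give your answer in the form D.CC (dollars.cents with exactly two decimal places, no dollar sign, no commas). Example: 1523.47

Answer: 1440.93

Derivation:
After 1 (deposit($500)): balance=$1000.00 total_interest=$0.00
After 2 (month_end (apply 3% monthly interest)): balance=$1030.00 total_interest=$30.00
After 3 (deposit($500)): balance=$1530.00 total_interest=$30.00
After 4 (year_end (apply 8% annual interest)): balance=$1652.40 total_interest=$152.40
After 5 (withdraw($300)): balance=$1352.40 total_interest=$152.40
After 6 (deposit($200)): balance=$1552.40 total_interest=$152.40
After 7 (month_end (apply 3% monthly interest)): balance=$1598.97 total_interest=$198.97
After 8 (withdraw($200)): balance=$1398.97 total_interest=$198.97
After 9 (month_end (apply 3% monthly interest)): balance=$1440.93 total_interest=$240.93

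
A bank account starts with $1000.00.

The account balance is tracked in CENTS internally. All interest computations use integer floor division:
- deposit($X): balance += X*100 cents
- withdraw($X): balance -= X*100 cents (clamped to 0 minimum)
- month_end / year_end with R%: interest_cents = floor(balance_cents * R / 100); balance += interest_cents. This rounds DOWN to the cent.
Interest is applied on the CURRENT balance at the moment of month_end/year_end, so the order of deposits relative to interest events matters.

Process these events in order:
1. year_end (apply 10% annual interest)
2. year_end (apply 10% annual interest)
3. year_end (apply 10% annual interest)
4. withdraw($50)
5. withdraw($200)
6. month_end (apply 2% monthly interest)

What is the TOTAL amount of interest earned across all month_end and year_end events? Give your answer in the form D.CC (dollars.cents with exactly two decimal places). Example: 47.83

After 1 (year_end (apply 10% annual interest)): balance=$1100.00 total_interest=$100.00
After 2 (year_end (apply 10% annual interest)): balance=$1210.00 total_interest=$210.00
After 3 (year_end (apply 10% annual interest)): balance=$1331.00 total_interest=$331.00
After 4 (withdraw($50)): balance=$1281.00 total_interest=$331.00
After 5 (withdraw($200)): balance=$1081.00 total_interest=$331.00
After 6 (month_end (apply 2% monthly interest)): balance=$1102.62 total_interest=$352.62

Answer: 352.62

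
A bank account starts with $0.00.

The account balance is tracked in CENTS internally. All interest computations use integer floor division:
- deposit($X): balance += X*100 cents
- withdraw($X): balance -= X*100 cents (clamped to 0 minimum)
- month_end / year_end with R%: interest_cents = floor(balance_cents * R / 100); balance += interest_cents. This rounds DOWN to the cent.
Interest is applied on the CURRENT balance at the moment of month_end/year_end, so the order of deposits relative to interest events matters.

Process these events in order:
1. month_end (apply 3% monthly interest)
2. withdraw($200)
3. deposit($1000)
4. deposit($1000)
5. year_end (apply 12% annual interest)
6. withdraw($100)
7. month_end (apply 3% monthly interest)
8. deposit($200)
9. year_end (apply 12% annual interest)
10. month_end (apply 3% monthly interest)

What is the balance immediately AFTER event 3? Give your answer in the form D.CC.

After 1 (month_end (apply 3% monthly interest)): balance=$0.00 total_interest=$0.00
After 2 (withdraw($200)): balance=$0.00 total_interest=$0.00
After 3 (deposit($1000)): balance=$1000.00 total_interest=$0.00

Answer: 1000.00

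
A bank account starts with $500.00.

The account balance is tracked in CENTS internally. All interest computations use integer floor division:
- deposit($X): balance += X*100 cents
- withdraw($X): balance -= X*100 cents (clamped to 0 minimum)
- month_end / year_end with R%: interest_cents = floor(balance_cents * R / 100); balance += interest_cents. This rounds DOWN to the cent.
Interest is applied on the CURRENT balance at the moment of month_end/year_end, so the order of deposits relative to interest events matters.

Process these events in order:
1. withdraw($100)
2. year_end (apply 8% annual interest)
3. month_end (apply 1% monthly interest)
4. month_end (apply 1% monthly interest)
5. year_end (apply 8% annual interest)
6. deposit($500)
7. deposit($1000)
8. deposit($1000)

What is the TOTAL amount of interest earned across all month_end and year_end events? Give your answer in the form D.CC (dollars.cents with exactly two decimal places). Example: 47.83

After 1 (withdraw($100)): balance=$400.00 total_interest=$0.00
After 2 (year_end (apply 8% annual interest)): balance=$432.00 total_interest=$32.00
After 3 (month_end (apply 1% monthly interest)): balance=$436.32 total_interest=$36.32
After 4 (month_end (apply 1% monthly interest)): balance=$440.68 total_interest=$40.68
After 5 (year_end (apply 8% annual interest)): balance=$475.93 total_interest=$75.93
After 6 (deposit($500)): balance=$975.93 total_interest=$75.93
After 7 (deposit($1000)): balance=$1975.93 total_interest=$75.93
After 8 (deposit($1000)): balance=$2975.93 total_interest=$75.93

Answer: 75.93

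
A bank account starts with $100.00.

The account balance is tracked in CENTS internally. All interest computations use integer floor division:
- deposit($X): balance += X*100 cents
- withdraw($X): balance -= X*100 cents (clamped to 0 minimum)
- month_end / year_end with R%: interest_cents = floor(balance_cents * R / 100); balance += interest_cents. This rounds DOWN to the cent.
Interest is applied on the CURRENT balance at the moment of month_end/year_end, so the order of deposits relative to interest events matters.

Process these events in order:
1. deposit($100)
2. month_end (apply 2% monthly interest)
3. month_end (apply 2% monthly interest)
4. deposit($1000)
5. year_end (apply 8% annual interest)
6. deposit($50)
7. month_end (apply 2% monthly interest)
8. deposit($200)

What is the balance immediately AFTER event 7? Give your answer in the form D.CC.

Answer: 1381.81

Derivation:
After 1 (deposit($100)): balance=$200.00 total_interest=$0.00
After 2 (month_end (apply 2% monthly interest)): balance=$204.00 total_interest=$4.00
After 3 (month_end (apply 2% monthly interest)): balance=$208.08 total_interest=$8.08
After 4 (deposit($1000)): balance=$1208.08 total_interest=$8.08
After 5 (year_end (apply 8% annual interest)): balance=$1304.72 total_interest=$104.72
After 6 (deposit($50)): balance=$1354.72 total_interest=$104.72
After 7 (month_end (apply 2% monthly interest)): balance=$1381.81 total_interest=$131.81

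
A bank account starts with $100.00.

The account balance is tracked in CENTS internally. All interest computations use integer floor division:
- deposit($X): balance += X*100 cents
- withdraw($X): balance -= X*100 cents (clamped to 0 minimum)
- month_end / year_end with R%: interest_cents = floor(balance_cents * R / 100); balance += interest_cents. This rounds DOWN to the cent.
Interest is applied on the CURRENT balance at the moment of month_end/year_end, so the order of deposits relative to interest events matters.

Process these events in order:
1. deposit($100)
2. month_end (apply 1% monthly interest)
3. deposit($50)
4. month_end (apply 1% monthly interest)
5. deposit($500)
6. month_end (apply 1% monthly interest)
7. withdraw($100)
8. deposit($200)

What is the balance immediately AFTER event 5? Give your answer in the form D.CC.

After 1 (deposit($100)): balance=$200.00 total_interest=$0.00
After 2 (month_end (apply 1% monthly interest)): balance=$202.00 total_interest=$2.00
After 3 (deposit($50)): balance=$252.00 total_interest=$2.00
After 4 (month_end (apply 1% monthly interest)): balance=$254.52 total_interest=$4.52
After 5 (deposit($500)): balance=$754.52 total_interest=$4.52

Answer: 754.52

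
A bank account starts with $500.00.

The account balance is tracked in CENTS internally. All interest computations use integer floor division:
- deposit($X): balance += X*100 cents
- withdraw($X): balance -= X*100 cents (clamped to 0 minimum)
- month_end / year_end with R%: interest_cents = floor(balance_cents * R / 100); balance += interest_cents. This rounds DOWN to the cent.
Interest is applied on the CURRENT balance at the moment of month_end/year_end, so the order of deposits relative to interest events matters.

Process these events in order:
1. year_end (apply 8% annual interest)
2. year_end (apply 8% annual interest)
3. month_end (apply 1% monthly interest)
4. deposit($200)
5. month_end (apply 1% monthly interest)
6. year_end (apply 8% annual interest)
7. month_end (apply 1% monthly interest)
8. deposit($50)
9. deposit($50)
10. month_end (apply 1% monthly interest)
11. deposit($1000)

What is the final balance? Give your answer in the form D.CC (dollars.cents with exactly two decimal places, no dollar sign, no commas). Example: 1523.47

Answer: 1978.96

Derivation:
After 1 (year_end (apply 8% annual interest)): balance=$540.00 total_interest=$40.00
After 2 (year_end (apply 8% annual interest)): balance=$583.20 total_interest=$83.20
After 3 (month_end (apply 1% monthly interest)): balance=$589.03 total_interest=$89.03
After 4 (deposit($200)): balance=$789.03 total_interest=$89.03
After 5 (month_end (apply 1% monthly interest)): balance=$796.92 total_interest=$96.92
After 6 (year_end (apply 8% annual interest)): balance=$860.67 total_interest=$160.67
After 7 (month_end (apply 1% monthly interest)): balance=$869.27 total_interest=$169.27
After 8 (deposit($50)): balance=$919.27 total_interest=$169.27
After 9 (deposit($50)): balance=$969.27 total_interest=$169.27
After 10 (month_end (apply 1% monthly interest)): balance=$978.96 total_interest=$178.96
After 11 (deposit($1000)): balance=$1978.96 total_interest=$178.96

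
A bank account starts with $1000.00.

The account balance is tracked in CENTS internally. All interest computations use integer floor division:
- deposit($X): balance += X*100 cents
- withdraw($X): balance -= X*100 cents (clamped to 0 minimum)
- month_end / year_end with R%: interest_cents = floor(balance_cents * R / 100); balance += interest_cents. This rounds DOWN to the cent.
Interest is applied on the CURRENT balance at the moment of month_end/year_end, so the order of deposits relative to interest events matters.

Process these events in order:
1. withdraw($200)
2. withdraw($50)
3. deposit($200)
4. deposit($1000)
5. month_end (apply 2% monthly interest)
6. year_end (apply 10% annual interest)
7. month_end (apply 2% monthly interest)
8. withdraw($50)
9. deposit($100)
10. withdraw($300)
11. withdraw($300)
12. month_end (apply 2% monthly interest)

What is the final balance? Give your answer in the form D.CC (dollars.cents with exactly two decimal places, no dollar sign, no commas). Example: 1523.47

After 1 (withdraw($200)): balance=$800.00 total_interest=$0.00
After 2 (withdraw($50)): balance=$750.00 total_interest=$0.00
After 3 (deposit($200)): balance=$950.00 total_interest=$0.00
After 4 (deposit($1000)): balance=$1950.00 total_interest=$0.00
After 5 (month_end (apply 2% monthly interest)): balance=$1989.00 total_interest=$39.00
After 6 (year_end (apply 10% annual interest)): balance=$2187.90 total_interest=$237.90
After 7 (month_end (apply 2% monthly interest)): balance=$2231.65 total_interest=$281.65
After 8 (withdraw($50)): balance=$2181.65 total_interest=$281.65
After 9 (deposit($100)): balance=$2281.65 total_interest=$281.65
After 10 (withdraw($300)): balance=$1981.65 total_interest=$281.65
After 11 (withdraw($300)): balance=$1681.65 total_interest=$281.65
After 12 (month_end (apply 2% monthly interest)): balance=$1715.28 total_interest=$315.28

Answer: 1715.28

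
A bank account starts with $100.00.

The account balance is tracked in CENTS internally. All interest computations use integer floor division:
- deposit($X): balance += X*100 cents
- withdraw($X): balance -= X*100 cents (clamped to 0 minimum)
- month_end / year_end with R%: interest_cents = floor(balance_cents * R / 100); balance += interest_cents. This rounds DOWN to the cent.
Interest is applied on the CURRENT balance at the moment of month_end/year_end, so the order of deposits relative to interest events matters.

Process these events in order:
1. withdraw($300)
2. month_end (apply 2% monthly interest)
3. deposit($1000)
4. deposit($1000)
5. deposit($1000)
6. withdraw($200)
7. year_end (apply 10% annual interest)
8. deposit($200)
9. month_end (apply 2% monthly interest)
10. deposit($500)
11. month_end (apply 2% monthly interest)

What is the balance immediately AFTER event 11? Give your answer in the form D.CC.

Answer: 3922.51

Derivation:
After 1 (withdraw($300)): balance=$0.00 total_interest=$0.00
After 2 (month_end (apply 2% monthly interest)): balance=$0.00 total_interest=$0.00
After 3 (deposit($1000)): balance=$1000.00 total_interest=$0.00
After 4 (deposit($1000)): balance=$2000.00 total_interest=$0.00
After 5 (deposit($1000)): balance=$3000.00 total_interest=$0.00
After 6 (withdraw($200)): balance=$2800.00 total_interest=$0.00
After 7 (year_end (apply 10% annual interest)): balance=$3080.00 total_interest=$280.00
After 8 (deposit($200)): balance=$3280.00 total_interest=$280.00
After 9 (month_end (apply 2% monthly interest)): balance=$3345.60 total_interest=$345.60
After 10 (deposit($500)): balance=$3845.60 total_interest=$345.60
After 11 (month_end (apply 2% monthly interest)): balance=$3922.51 total_interest=$422.51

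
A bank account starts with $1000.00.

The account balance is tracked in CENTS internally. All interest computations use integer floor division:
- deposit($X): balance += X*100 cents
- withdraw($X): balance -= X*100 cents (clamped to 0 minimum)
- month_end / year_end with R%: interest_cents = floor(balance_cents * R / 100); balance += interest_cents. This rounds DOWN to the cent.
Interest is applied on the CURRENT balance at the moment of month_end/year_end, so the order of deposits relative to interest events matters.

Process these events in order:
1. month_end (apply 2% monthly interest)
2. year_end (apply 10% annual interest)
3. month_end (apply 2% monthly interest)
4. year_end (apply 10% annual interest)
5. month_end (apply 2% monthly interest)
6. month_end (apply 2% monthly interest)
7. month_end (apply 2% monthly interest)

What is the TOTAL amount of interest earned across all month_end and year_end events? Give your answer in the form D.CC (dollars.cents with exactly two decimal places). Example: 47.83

Answer: 335.92

Derivation:
After 1 (month_end (apply 2% monthly interest)): balance=$1020.00 total_interest=$20.00
After 2 (year_end (apply 10% annual interest)): balance=$1122.00 total_interest=$122.00
After 3 (month_end (apply 2% monthly interest)): balance=$1144.44 total_interest=$144.44
After 4 (year_end (apply 10% annual interest)): balance=$1258.88 total_interest=$258.88
After 5 (month_end (apply 2% monthly interest)): balance=$1284.05 total_interest=$284.05
After 6 (month_end (apply 2% monthly interest)): balance=$1309.73 total_interest=$309.73
After 7 (month_end (apply 2% monthly interest)): balance=$1335.92 total_interest=$335.92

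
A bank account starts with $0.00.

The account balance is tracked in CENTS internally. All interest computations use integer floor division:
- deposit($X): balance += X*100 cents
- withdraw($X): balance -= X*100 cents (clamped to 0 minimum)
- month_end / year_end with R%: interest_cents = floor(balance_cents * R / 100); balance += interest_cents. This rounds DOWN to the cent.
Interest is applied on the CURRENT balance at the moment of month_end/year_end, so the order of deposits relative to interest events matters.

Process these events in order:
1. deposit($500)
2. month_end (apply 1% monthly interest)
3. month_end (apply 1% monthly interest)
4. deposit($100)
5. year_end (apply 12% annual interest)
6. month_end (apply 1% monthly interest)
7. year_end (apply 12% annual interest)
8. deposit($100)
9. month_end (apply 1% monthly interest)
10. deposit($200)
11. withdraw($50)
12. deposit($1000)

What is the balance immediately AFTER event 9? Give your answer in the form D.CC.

Answer: 881.60

Derivation:
After 1 (deposit($500)): balance=$500.00 total_interest=$0.00
After 2 (month_end (apply 1% monthly interest)): balance=$505.00 total_interest=$5.00
After 3 (month_end (apply 1% monthly interest)): balance=$510.05 total_interest=$10.05
After 4 (deposit($100)): balance=$610.05 total_interest=$10.05
After 5 (year_end (apply 12% annual interest)): balance=$683.25 total_interest=$83.25
After 6 (month_end (apply 1% monthly interest)): balance=$690.08 total_interest=$90.08
After 7 (year_end (apply 12% annual interest)): balance=$772.88 total_interest=$172.88
After 8 (deposit($100)): balance=$872.88 total_interest=$172.88
After 9 (month_end (apply 1% monthly interest)): balance=$881.60 total_interest=$181.60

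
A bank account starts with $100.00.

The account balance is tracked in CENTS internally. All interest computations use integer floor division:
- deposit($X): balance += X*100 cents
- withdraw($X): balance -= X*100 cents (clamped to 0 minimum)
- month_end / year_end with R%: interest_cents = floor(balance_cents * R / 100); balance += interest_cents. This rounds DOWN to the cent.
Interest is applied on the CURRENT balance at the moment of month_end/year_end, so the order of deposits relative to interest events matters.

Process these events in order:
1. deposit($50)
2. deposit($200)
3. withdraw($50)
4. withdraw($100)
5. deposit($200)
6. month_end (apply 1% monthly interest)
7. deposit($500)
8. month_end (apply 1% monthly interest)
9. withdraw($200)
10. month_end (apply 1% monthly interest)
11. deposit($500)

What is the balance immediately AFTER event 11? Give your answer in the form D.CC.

After 1 (deposit($50)): balance=$150.00 total_interest=$0.00
After 2 (deposit($200)): balance=$350.00 total_interest=$0.00
After 3 (withdraw($50)): balance=$300.00 total_interest=$0.00
After 4 (withdraw($100)): balance=$200.00 total_interest=$0.00
After 5 (deposit($200)): balance=$400.00 total_interest=$0.00
After 6 (month_end (apply 1% monthly interest)): balance=$404.00 total_interest=$4.00
After 7 (deposit($500)): balance=$904.00 total_interest=$4.00
After 8 (month_end (apply 1% monthly interest)): balance=$913.04 total_interest=$13.04
After 9 (withdraw($200)): balance=$713.04 total_interest=$13.04
After 10 (month_end (apply 1% monthly interest)): balance=$720.17 total_interest=$20.17
After 11 (deposit($500)): balance=$1220.17 total_interest=$20.17

Answer: 1220.17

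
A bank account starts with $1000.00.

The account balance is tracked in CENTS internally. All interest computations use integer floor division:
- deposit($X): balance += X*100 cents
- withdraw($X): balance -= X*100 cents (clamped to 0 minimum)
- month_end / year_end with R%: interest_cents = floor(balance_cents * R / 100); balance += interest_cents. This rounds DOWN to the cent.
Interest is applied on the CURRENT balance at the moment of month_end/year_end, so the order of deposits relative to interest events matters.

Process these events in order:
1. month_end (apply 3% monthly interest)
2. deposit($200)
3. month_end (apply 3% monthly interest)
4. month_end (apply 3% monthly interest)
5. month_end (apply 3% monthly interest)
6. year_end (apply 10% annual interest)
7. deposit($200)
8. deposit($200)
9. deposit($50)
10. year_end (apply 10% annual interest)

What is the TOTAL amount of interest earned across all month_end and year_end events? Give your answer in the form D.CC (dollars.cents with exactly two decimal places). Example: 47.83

Answer: 471.28

Derivation:
After 1 (month_end (apply 3% monthly interest)): balance=$1030.00 total_interest=$30.00
After 2 (deposit($200)): balance=$1230.00 total_interest=$30.00
After 3 (month_end (apply 3% monthly interest)): balance=$1266.90 total_interest=$66.90
After 4 (month_end (apply 3% monthly interest)): balance=$1304.90 total_interest=$104.90
After 5 (month_end (apply 3% monthly interest)): balance=$1344.04 total_interest=$144.04
After 6 (year_end (apply 10% annual interest)): balance=$1478.44 total_interest=$278.44
After 7 (deposit($200)): balance=$1678.44 total_interest=$278.44
After 8 (deposit($200)): balance=$1878.44 total_interest=$278.44
After 9 (deposit($50)): balance=$1928.44 total_interest=$278.44
After 10 (year_end (apply 10% annual interest)): balance=$2121.28 total_interest=$471.28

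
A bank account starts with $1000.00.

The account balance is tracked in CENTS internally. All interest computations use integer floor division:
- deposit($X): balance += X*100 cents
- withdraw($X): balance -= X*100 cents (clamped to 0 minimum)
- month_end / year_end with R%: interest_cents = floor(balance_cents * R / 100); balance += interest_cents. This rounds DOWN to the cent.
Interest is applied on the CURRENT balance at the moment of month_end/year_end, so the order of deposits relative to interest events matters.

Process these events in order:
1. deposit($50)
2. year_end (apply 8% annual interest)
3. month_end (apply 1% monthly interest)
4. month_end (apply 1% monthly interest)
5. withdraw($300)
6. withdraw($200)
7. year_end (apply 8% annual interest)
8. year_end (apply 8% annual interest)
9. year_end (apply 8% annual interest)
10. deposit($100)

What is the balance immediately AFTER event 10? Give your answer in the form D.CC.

After 1 (deposit($50)): balance=$1050.00 total_interest=$0.00
After 2 (year_end (apply 8% annual interest)): balance=$1134.00 total_interest=$84.00
After 3 (month_end (apply 1% monthly interest)): balance=$1145.34 total_interest=$95.34
After 4 (month_end (apply 1% monthly interest)): balance=$1156.79 total_interest=$106.79
After 5 (withdraw($300)): balance=$856.79 total_interest=$106.79
After 6 (withdraw($200)): balance=$656.79 total_interest=$106.79
After 7 (year_end (apply 8% annual interest)): balance=$709.33 total_interest=$159.33
After 8 (year_end (apply 8% annual interest)): balance=$766.07 total_interest=$216.07
After 9 (year_end (apply 8% annual interest)): balance=$827.35 total_interest=$277.35
After 10 (deposit($100)): balance=$927.35 total_interest=$277.35

Answer: 927.35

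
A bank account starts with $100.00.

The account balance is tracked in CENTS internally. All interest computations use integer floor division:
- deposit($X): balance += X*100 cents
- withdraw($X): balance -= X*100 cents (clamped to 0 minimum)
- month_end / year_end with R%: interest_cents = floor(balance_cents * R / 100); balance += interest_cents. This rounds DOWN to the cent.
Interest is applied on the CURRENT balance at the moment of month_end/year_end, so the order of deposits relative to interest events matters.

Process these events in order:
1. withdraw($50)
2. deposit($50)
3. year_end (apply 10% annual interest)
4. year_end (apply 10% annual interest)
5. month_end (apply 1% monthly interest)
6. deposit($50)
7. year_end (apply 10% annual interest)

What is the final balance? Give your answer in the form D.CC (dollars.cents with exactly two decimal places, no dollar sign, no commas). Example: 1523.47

Answer: 189.43

Derivation:
After 1 (withdraw($50)): balance=$50.00 total_interest=$0.00
After 2 (deposit($50)): balance=$100.00 total_interest=$0.00
After 3 (year_end (apply 10% annual interest)): balance=$110.00 total_interest=$10.00
After 4 (year_end (apply 10% annual interest)): balance=$121.00 total_interest=$21.00
After 5 (month_end (apply 1% monthly interest)): balance=$122.21 total_interest=$22.21
After 6 (deposit($50)): balance=$172.21 total_interest=$22.21
After 7 (year_end (apply 10% annual interest)): balance=$189.43 total_interest=$39.43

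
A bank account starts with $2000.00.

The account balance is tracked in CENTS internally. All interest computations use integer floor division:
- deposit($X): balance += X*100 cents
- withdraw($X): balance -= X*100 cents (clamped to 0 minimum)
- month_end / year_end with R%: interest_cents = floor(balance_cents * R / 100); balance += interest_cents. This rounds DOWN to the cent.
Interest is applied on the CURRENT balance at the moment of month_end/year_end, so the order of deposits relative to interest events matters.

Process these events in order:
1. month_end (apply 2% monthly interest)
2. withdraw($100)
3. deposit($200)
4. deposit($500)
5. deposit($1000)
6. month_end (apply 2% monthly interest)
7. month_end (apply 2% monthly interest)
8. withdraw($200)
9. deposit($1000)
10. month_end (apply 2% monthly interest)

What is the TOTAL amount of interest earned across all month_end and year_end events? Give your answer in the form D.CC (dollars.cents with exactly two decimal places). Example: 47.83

After 1 (month_end (apply 2% monthly interest)): balance=$2040.00 total_interest=$40.00
After 2 (withdraw($100)): balance=$1940.00 total_interest=$40.00
After 3 (deposit($200)): balance=$2140.00 total_interest=$40.00
After 4 (deposit($500)): balance=$2640.00 total_interest=$40.00
After 5 (deposit($1000)): balance=$3640.00 total_interest=$40.00
After 6 (month_end (apply 2% monthly interest)): balance=$3712.80 total_interest=$112.80
After 7 (month_end (apply 2% monthly interest)): balance=$3787.05 total_interest=$187.05
After 8 (withdraw($200)): balance=$3587.05 total_interest=$187.05
After 9 (deposit($1000)): balance=$4587.05 total_interest=$187.05
After 10 (month_end (apply 2% monthly interest)): balance=$4678.79 total_interest=$278.79

Answer: 278.79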